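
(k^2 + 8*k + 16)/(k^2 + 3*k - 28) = (k^2 + 8*k + 16)/(k^2 + 3*k - 28)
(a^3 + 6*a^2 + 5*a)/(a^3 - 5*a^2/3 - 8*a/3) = 3*(a + 5)/(3*a - 8)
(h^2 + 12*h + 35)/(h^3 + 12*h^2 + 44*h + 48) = (h^2 + 12*h + 35)/(h^3 + 12*h^2 + 44*h + 48)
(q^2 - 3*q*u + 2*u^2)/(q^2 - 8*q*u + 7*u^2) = (q - 2*u)/(q - 7*u)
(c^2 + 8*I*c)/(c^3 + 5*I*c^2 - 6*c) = (c + 8*I)/(c^2 + 5*I*c - 6)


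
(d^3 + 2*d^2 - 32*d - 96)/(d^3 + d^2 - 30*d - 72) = (d + 4)/(d + 3)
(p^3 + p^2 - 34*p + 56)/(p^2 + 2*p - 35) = (p^2 - 6*p + 8)/(p - 5)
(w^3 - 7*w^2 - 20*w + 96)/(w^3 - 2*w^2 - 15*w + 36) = (w - 8)/(w - 3)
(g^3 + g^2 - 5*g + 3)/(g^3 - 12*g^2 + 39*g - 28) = (g^2 + 2*g - 3)/(g^2 - 11*g + 28)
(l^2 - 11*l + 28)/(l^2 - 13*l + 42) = (l - 4)/(l - 6)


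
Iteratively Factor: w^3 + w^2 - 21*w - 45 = (w + 3)*(w^2 - 2*w - 15) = (w + 3)^2*(w - 5)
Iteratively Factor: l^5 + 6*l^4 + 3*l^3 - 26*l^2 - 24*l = (l - 2)*(l^4 + 8*l^3 + 19*l^2 + 12*l) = (l - 2)*(l + 1)*(l^3 + 7*l^2 + 12*l) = (l - 2)*(l + 1)*(l + 3)*(l^2 + 4*l) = (l - 2)*(l + 1)*(l + 3)*(l + 4)*(l)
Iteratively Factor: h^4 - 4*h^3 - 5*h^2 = (h)*(h^3 - 4*h^2 - 5*h) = h*(h - 5)*(h^2 + h) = h*(h - 5)*(h + 1)*(h)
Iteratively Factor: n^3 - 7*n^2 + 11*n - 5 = (n - 5)*(n^2 - 2*n + 1) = (n - 5)*(n - 1)*(n - 1)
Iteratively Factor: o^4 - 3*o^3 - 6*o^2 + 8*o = (o - 4)*(o^3 + o^2 - 2*o) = o*(o - 4)*(o^2 + o - 2) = o*(o - 4)*(o + 2)*(o - 1)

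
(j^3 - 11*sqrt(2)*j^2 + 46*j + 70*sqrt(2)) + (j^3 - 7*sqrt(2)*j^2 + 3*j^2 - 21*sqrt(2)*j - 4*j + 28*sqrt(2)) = 2*j^3 - 18*sqrt(2)*j^2 + 3*j^2 - 21*sqrt(2)*j + 42*j + 98*sqrt(2)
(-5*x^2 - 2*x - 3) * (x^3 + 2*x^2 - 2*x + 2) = -5*x^5 - 12*x^4 + 3*x^3 - 12*x^2 + 2*x - 6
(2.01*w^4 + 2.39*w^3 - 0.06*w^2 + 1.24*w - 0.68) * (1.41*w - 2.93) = 2.8341*w^5 - 2.5194*w^4 - 7.0873*w^3 + 1.9242*w^2 - 4.592*w + 1.9924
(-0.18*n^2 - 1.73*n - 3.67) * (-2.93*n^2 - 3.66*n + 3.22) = 0.5274*n^4 + 5.7277*n^3 + 16.5053*n^2 + 7.8616*n - 11.8174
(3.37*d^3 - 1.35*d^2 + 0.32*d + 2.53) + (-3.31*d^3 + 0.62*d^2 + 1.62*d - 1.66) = 0.0600000000000001*d^3 - 0.73*d^2 + 1.94*d + 0.87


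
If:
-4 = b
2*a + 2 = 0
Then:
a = -1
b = -4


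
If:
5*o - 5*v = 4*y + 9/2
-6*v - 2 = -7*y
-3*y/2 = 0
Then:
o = 17/30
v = -1/3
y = 0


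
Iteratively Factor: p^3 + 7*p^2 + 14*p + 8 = (p + 1)*(p^2 + 6*p + 8) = (p + 1)*(p + 2)*(p + 4)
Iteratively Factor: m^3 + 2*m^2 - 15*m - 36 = (m + 3)*(m^2 - m - 12) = (m + 3)^2*(m - 4)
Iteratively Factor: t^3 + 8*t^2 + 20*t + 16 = (t + 2)*(t^2 + 6*t + 8) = (t + 2)*(t + 4)*(t + 2)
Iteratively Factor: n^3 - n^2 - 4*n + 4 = (n + 2)*(n^2 - 3*n + 2) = (n - 2)*(n + 2)*(n - 1)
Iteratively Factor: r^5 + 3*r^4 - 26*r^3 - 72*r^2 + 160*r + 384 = (r - 3)*(r^4 + 6*r^3 - 8*r^2 - 96*r - 128) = (r - 3)*(r + 2)*(r^3 + 4*r^2 - 16*r - 64) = (r - 3)*(r + 2)*(r + 4)*(r^2 - 16) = (r - 4)*(r - 3)*(r + 2)*(r + 4)*(r + 4)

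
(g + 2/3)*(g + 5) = g^2 + 17*g/3 + 10/3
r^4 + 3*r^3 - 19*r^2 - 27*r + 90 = (r - 3)*(r - 2)*(r + 3)*(r + 5)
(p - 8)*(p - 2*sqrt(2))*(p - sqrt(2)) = p^3 - 8*p^2 - 3*sqrt(2)*p^2 + 4*p + 24*sqrt(2)*p - 32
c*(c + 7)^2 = c^3 + 14*c^2 + 49*c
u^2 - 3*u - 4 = (u - 4)*(u + 1)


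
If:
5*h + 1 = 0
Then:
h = -1/5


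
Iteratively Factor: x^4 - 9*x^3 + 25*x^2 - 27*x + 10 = (x - 1)*(x^3 - 8*x^2 + 17*x - 10) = (x - 1)^2*(x^2 - 7*x + 10) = (x - 2)*(x - 1)^2*(x - 5)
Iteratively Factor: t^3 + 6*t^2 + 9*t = (t + 3)*(t^2 + 3*t) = t*(t + 3)*(t + 3)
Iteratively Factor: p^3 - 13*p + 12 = (p + 4)*(p^2 - 4*p + 3) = (p - 3)*(p + 4)*(p - 1)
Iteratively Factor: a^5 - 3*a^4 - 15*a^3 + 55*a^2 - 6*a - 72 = (a - 3)*(a^4 - 15*a^2 + 10*a + 24) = (a - 3)*(a - 2)*(a^3 + 2*a^2 - 11*a - 12) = (a - 3)*(a - 2)*(a + 1)*(a^2 + a - 12) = (a - 3)^2*(a - 2)*(a + 1)*(a + 4)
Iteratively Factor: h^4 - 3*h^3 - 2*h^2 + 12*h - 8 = (h - 2)*(h^3 - h^2 - 4*h + 4) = (h - 2)^2*(h^2 + h - 2) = (h - 2)^2*(h + 2)*(h - 1)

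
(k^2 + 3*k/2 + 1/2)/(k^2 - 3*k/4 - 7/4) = 2*(2*k + 1)/(4*k - 7)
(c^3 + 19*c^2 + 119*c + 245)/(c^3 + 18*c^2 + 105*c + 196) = (c + 5)/(c + 4)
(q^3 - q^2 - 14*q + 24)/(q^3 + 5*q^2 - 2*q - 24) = (q - 3)/(q + 3)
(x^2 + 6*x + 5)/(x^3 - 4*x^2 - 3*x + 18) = (x^2 + 6*x + 5)/(x^3 - 4*x^2 - 3*x + 18)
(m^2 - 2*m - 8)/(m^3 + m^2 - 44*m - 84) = (m - 4)/(m^2 - m - 42)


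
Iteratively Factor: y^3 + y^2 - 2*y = (y - 1)*(y^2 + 2*y) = (y - 1)*(y + 2)*(y)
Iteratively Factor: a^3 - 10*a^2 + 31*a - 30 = (a - 3)*(a^2 - 7*a + 10) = (a - 3)*(a - 2)*(a - 5)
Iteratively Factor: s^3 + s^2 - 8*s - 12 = (s + 2)*(s^2 - s - 6) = (s - 3)*(s + 2)*(s + 2)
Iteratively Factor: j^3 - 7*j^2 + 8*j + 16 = (j - 4)*(j^2 - 3*j - 4) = (j - 4)^2*(j + 1)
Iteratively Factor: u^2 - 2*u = (u - 2)*(u)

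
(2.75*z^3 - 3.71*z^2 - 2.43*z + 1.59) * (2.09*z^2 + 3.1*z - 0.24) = 5.7475*z^5 + 0.771100000000001*z^4 - 17.2397*z^3 - 3.3195*z^2 + 5.5122*z - 0.3816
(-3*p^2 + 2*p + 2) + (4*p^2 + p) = p^2 + 3*p + 2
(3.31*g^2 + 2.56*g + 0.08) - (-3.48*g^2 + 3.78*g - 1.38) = 6.79*g^2 - 1.22*g + 1.46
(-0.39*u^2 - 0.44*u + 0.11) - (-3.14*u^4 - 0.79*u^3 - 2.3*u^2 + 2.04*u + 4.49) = 3.14*u^4 + 0.79*u^3 + 1.91*u^2 - 2.48*u - 4.38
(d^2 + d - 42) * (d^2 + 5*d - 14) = d^4 + 6*d^3 - 51*d^2 - 224*d + 588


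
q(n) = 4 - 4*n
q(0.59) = 1.64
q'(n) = -4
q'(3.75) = -4.00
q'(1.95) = -4.00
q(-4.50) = 22.00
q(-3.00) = 16.00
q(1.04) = -0.16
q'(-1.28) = -4.00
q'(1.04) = -4.00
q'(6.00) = -4.00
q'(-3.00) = -4.00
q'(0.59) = -4.00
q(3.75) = -11.00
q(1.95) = -3.80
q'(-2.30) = -4.00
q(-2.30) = 13.20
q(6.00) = -20.00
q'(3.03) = -4.00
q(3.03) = -8.12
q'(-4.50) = -4.00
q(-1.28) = 9.12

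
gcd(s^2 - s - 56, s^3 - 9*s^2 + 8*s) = s - 8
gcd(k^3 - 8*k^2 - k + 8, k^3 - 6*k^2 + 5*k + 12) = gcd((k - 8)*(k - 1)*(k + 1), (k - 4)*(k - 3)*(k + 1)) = k + 1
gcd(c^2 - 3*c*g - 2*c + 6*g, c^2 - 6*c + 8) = c - 2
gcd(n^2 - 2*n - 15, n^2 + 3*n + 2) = 1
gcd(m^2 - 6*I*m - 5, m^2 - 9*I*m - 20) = m - 5*I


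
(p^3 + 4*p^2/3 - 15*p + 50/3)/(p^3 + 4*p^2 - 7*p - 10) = (p - 5/3)/(p + 1)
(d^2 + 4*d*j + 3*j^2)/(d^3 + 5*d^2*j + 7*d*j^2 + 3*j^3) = 1/(d + j)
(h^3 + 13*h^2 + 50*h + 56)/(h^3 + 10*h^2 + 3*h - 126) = (h^2 + 6*h + 8)/(h^2 + 3*h - 18)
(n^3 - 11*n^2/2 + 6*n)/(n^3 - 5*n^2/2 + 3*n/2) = (n - 4)/(n - 1)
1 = 1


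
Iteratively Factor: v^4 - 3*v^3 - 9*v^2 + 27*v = (v)*(v^3 - 3*v^2 - 9*v + 27) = v*(v + 3)*(v^2 - 6*v + 9) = v*(v - 3)*(v + 3)*(v - 3)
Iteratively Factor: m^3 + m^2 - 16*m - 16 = (m - 4)*(m^2 + 5*m + 4) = (m - 4)*(m + 4)*(m + 1)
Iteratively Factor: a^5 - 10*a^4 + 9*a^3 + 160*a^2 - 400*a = (a)*(a^4 - 10*a^3 + 9*a^2 + 160*a - 400) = a*(a - 5)*(a^3 - 5*a^2 - 16*a + 80) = a*(a - 5)^2*(a^2 - 16) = a*(a - 5)^2*(a + 4)*(a - 4)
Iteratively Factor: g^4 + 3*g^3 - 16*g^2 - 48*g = (g)*(g^3 + 3*g^2 - 16*g - 48) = g*(g + 3)*(g^2 - 16) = g*(g - 4)*(g + 3)*(g + 4)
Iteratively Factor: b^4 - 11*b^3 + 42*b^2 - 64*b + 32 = (b - 2)*(b^3 - 9*b^2 + 24*b - 16) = (b - 2)*(b - 1)*(b^2 - 8*b + 16) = (b - 4)*(b - 2)*(b - 1)*(b - 4)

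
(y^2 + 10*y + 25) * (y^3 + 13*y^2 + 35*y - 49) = y^5 + 23*y^4 + 190*y^3 + 626*y^2 + 385*y - 1225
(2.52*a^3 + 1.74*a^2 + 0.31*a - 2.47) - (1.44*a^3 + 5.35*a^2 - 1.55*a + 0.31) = 1.08*a^3 - 3.61*a^2 + 1.86*a - 2.78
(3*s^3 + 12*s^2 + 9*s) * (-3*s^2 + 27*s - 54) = -9*s^5 + 45*s^4 + 135*s^3 - 405*s^2 - 486*s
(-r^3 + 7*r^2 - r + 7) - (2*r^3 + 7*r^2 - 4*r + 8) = -3*r^3 + 3*r - 1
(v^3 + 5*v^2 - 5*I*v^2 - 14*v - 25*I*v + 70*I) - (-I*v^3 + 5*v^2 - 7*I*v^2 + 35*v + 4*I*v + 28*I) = v^3 + I*v^3 + 2*I*v^2 - 49*v - 29*I*v + 42*I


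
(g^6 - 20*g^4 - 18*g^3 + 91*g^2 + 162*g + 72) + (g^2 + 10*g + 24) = g^6 - 20*g^4 - 18*g^3 + 92*g^2 + 172*g + 96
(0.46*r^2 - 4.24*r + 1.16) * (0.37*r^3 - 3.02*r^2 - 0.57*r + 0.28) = 0.1702*r^5 - 2.958*r^4 + 12.9718*r^3 - 0.9576*r^2 - 1.8484*r + 0.3248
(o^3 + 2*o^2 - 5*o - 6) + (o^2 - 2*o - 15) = o^3 + 3*o^2 - 7*o - 21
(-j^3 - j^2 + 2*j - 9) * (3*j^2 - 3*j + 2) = -3*j^5 + 7*j^3 - 35*j^2 + 31*j - 18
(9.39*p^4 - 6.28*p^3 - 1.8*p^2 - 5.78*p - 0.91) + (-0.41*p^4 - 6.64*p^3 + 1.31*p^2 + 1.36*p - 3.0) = 8.98*p^4 - 12.92*p^3 - 0.49*p^2 - 4.42*p - 3.91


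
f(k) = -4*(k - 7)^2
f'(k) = 56 - 8*k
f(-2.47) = -358.72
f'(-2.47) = 75.76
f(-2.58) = -367.11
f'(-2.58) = 76.64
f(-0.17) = -205.64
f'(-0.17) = 57.36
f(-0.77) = -241.49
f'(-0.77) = 62.16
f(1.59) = -117.07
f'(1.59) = 43.28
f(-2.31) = -346.70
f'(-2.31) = 74.48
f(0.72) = -157.75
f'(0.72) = 50.24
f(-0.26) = -210.83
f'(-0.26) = 58.08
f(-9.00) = -1024.00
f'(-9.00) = 128.00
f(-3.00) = -400.00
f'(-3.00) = 80.00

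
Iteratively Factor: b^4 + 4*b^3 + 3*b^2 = (b + 1)*(b^3 + 3*b^2) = b*(b + 1)*(b^2 + 3*b) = b^2*(b + 1)*(b + 3)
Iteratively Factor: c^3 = (c)*(c^2) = c^2*(c)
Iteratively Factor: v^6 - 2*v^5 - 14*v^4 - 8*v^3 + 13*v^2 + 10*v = (v + 2)*(v^5 - 4*v^4 - 6*v^3 + 4*v^2 + 5*v) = (v - 5)*(v + 2)*(v^4 + v^3 - v^2 - v) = (v - 5)*(v + 1)*(v + 2)*(v^3 - v) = (v - 5)*(v + 1)^2*(v + 2)*(v^2 - v) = (v - 5)*(v - 1)*(v + 1)^2*(v + 2)*(v)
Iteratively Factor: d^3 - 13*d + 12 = (d - 3)*(d^2 + 3*d - 4) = (d - 3)*(d - 1)*(d + 4)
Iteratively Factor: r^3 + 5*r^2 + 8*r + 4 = (r + 2)*(r^2 + 3*r + 2) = (r + 1)*(r + 2)*(r + 2)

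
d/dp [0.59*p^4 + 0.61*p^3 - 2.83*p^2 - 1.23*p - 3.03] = 2.36*p^3 + 1.83*p^2 - 5.66*p - 1.23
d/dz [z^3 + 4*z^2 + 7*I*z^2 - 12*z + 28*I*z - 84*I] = 3*z^2 + z*(8 + 14*I) - 12 + 28*I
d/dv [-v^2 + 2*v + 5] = 2 - 2*v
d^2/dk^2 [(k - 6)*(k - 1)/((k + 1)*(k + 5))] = 2*(-13*k^3 + 3*k^2 + 213*k + 421)/(k^6 + 18*k^5 + 123*k^4 + 396*k^3 + 615*k^2 + 450*k + 125)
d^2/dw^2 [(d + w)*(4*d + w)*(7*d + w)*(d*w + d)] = 6*d*(13*d^2 + 12*d*w + 4*d + 2*w^2 + w)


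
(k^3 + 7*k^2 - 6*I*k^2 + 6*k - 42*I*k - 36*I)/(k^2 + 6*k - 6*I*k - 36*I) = k + 1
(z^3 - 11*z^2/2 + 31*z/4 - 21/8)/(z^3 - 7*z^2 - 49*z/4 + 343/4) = (4*z^2 - 8*z + 3)/(2*(2*z^2 - 7*z - 49))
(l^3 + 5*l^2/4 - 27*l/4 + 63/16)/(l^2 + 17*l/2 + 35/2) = (8*l^2 - 18*l + 9)/(8*(l + 5))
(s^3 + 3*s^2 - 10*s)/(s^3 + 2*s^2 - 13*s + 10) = s/(s - 1)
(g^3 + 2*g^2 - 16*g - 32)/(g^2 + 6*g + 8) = g - 4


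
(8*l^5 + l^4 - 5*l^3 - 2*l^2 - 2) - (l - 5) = 8*l^5 + l^4 - 5*l^3 - 2*l^2 - l + 3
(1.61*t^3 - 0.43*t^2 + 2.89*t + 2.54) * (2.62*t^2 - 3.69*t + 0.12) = 4.2182*t^5 - 7.0675*t^4 + 9.3517*t^3 - 4.0609*t^2 - 9.0258*t + 0.3048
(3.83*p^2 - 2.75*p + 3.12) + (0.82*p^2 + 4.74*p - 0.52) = 4.65*p^2 + 1.99*p + 2.6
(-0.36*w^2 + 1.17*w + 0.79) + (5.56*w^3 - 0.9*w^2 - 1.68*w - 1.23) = 5.56*w^3 - 1.26*w^2 - 0.51*w - 0.44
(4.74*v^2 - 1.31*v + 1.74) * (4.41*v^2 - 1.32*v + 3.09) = 20.9034*v^4 - 12.0339*v^3 + 24.0492*v^2 - 6.3447*v + 5.3766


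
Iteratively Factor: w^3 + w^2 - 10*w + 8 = (w - 1)*(w^2 + 2*w - 8) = (w - 1)*(w + 4)*(w - 2)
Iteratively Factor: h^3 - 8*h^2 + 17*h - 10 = (h - 2)*(h^2 - 6*h + 5) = (h - 2)*(h - 1)*(h - 5)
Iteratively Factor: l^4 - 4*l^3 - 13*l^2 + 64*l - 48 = (l + 4)*(l^3 - 8*l^2 + 19*l - 12) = (l - 1)*(l + 4)*(l^2 - 7*l + 12) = (l - 4)*(l - 1)*(l + 4)*(l - 3)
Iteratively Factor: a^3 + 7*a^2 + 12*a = (a + 3)*(a^2 + 4*a) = (a + 3)*(a + 4)*(a)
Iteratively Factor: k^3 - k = (k + 1)*(k^2 - k) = k*(k + 1)*(k - 1)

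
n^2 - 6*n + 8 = (n - 4)*(n - 2)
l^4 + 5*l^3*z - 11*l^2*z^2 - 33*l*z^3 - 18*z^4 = (l - 3*z)*(l + z)^2*(l + 6*z)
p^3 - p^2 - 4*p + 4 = (p - 2)*(p - 1)*(p + 2)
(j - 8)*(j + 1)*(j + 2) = j^3 - 5*j^2 - 22*j - 16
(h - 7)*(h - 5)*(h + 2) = h^3 - 10*h^2 + 11*h + 70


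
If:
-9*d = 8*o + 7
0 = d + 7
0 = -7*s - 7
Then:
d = -7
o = 7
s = -1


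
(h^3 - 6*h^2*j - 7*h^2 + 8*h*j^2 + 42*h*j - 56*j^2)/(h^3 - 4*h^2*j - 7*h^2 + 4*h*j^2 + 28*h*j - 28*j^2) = (h - 4*j)/(h - 2*j)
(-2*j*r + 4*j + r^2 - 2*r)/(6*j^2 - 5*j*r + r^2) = (r - 2)/(-3*j + r)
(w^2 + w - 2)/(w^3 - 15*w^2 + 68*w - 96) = (w^2 + w - 2)/(w^3 - 15*w^2 + 68*w - 96)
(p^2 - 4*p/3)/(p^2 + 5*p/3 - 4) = p/(p + 3)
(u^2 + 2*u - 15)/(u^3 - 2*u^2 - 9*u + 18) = (u + 5)/(u^2 + u - 6)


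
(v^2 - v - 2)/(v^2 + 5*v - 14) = (v + 1)/(v + 7)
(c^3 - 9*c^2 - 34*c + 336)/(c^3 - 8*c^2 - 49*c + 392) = (c + 6)/(c + 7)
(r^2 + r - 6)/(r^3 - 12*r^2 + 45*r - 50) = (r + 3)/(r^2 - 10*r + 25)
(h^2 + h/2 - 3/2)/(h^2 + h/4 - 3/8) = 4*(2*h^2 + h - 3)/(8*h^2 + 2*h - 3)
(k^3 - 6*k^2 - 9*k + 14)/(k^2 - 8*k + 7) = k + 2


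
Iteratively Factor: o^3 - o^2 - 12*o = (o + 3)*(o^2 - 4*o) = (o - 4)*(o + 3)*(o)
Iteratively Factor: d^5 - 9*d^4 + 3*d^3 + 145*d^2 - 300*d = (d - 5)*(d^4 - 4*d^3 - 17*d^2 + 60*d) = (d - 5)*(d - 3)*(d^3 - d^2 - 20*d) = (d - 5)^2*(d - 3)*(d^2 + 4*d) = d*(d - 5)^2*(d - 3)*(d + 4)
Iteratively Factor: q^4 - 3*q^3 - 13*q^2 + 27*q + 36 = (q - 4)*(q^3 + q^2 - 9*q - 9) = (q - 4)*(q + 3)*(q^2 - 2*q - 3) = (q - 4)*(q - 3)*(q + 3)*(q + 1)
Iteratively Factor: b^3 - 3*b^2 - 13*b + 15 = (b - 5)*(b^2 + 2*b - 3) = (b - 5)*(b - 1)*(b + 3)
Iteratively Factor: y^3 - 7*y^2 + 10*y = (y - 5)*(y^2 - 2*y) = y*(y - 5)*(y - 2)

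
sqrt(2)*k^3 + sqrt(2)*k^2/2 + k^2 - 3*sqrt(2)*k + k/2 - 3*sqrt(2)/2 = (k - sqrt(2))*(k + 3*sqrt(2)/2)*(sqrt(2)*k + sqrt(2)/2)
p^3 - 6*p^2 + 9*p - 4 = (p - 4)*(p - 1)^2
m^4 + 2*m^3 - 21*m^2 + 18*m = m*(m - 3)*(m - 1)*(m + 6)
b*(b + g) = b^2 + b*g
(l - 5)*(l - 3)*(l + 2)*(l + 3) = l^4 - 3*l^3 - 19*l^2 + 27*l + 90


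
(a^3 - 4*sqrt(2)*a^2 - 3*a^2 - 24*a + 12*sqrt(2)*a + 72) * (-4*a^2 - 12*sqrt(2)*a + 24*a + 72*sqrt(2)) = -4*a^5 + 4*sqrt(2)*a^4 + 36*a^4 - 36*sqrt(2)*a^3 + 120*a^3 - 1728*a^2 + 360*sqrt(2)*a^2 - 2592*sqrt(2)*a + 3456*a + 5184*sqrt(2)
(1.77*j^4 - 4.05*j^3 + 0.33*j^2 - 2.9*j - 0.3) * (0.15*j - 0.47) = 0.2655*j^5 - 1.4394*j^4 + 1.953*j^3 - 0.5901*j^2 + 1.318*j + 0.141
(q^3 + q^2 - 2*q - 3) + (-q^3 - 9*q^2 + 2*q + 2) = -8*q^2 - 1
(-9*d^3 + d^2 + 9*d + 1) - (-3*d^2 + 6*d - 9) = -9*d^3 + 4*d^2 + 3*d + 10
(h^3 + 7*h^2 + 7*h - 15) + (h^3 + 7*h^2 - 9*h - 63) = 2*h^3 + 14*h^2 - 2*h - 78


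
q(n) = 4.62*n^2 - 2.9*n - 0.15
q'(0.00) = -2.90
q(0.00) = -0.15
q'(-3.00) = -30.62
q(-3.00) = 50.13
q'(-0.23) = -5.03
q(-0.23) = 0.76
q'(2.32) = 18.54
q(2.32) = 17.99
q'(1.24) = 8.56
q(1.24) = 3.36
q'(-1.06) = -12.69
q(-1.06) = 8.12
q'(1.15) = 7.73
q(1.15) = 2.62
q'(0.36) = 0.43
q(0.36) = -0.60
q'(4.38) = 37.57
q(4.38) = 75.78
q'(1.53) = 11.24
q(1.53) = 6.23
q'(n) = 9.24*n - 2.9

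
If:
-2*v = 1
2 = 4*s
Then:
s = 1/2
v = -1/2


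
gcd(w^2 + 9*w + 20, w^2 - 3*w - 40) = w + 5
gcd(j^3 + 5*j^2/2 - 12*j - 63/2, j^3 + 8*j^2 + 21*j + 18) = j^2 + 6*j + 9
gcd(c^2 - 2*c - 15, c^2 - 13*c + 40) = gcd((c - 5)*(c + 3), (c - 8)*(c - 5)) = c - 5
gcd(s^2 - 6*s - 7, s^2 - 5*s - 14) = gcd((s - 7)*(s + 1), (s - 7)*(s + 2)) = s - 7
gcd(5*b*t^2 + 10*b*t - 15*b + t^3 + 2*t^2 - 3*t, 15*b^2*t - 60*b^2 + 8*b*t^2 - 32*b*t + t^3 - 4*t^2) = 5*b + t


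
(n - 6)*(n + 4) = n^2 - 2*n - 24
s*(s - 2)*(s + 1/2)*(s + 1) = s^4 - s^3/2 - 5*s^2/2 - s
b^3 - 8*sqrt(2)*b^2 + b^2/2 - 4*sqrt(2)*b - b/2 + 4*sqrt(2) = (b - 1/2)*(b + 1)*(b - 8*sqrt(2))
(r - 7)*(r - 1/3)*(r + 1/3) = r^3 - 7*r^2 - r/9 + 7/9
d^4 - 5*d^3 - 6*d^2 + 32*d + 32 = (d - 4)^2*(d + 1)*(d + 2)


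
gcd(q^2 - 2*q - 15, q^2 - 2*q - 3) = 1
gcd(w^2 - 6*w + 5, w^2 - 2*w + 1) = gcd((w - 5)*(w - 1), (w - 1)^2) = w - 1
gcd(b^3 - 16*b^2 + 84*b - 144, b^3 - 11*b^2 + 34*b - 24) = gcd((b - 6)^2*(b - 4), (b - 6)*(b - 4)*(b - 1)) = b^2 - 10*b + 24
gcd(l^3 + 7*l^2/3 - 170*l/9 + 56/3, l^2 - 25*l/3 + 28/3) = l - 4/3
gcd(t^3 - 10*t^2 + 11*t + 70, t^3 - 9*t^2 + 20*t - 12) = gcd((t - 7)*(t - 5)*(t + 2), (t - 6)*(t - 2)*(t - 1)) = 1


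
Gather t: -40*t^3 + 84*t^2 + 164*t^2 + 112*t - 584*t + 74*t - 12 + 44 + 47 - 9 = -40*t^3 + 248*t^2 - 398*t + 70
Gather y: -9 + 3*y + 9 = 3*y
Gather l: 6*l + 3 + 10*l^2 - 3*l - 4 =10*l^2 + 3*l - 1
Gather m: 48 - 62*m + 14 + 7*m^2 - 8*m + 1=7*m^2 - 70*m + 63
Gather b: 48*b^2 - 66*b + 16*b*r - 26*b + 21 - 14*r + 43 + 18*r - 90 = 48*b^2 + b*(16*r - 92) + 4*r - 26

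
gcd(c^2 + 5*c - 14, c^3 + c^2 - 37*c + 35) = c + 7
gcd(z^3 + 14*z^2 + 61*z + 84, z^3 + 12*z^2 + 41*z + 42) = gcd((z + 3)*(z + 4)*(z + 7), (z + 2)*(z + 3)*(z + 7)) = z^2 + 10*z + 21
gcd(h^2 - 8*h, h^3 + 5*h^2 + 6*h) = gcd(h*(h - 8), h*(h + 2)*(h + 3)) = h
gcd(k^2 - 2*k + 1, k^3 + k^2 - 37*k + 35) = k - 1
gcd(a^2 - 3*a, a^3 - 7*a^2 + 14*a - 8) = 1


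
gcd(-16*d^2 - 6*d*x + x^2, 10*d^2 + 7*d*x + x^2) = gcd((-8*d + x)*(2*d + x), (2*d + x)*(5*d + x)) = 2*d + x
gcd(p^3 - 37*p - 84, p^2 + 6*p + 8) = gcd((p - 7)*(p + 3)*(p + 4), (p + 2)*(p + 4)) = p + 4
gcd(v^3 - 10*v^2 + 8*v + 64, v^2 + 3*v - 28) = v - 4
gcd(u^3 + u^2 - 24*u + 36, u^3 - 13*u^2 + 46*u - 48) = u^2 - 5*u + 6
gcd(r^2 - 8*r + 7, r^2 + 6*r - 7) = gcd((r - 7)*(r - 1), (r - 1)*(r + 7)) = r - 1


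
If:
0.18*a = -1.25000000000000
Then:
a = -6.94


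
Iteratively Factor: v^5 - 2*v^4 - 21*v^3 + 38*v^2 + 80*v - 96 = (v + 4)*(v^4 - 6*v^3 + 3*v^2 + 26*v - 24) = (v - 3)*(v + 4)*(v^3 - 3*v^2 - 6*v + 8) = (v - 3)*(v - 1)*(v + 4)*(v^2 - 2*v - 8) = (v - 3)*(v - 1)*(v + 2)*(v + 4)*(v - 4)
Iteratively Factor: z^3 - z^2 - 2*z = (z - 2)*(z^2 + z) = (z - 2)*(z + 1)*(z)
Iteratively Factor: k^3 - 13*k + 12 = (k - 1)*(k^2 + k - 12) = (k - 3)*(k - 1)*(k + 4)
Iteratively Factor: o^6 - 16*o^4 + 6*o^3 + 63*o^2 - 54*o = (o - 2)*(o^5 + 2*o^4 - 12*o^3 - 18*o^2 + 27*o) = (o - 2)*(o - 1)*(o^4 + 3*o^3 - 9*o^2 - 27*o) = o*(o - 2)*(o - 1)*(o^3 + 3*o^2 - 9*o - 27) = o*(o - 2)*(o - 1)*(o + 3)*(o^2 - 9) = o*(o - 3)*(o - 2)*(o - 1)*(o + 3)*(o + 3)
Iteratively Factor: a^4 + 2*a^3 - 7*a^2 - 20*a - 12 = (a + 1)*(a^3 + a^2 - 8*a - 12) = (a + 1)*(a + 2)*(a^2 - a - 6) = (a + 1)*(a + 2)^2*(a - 3)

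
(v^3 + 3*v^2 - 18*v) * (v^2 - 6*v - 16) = v^5 - 3*v^4 - 52*v^3 + 60*v^2 + 288*v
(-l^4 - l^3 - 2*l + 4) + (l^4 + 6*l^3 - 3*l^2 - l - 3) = 5*l^3 - 3*l^2 - 3*l + 1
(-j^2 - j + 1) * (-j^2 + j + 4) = j^4 - 6*j^2 - 3*j + 4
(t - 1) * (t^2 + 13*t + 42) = t^3 + 12*t^2 + 29*t - 42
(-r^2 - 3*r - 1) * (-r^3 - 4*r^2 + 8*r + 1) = r^5 + 7*r^4 + 5*r^3 - 21*r^2 - 11*r - 1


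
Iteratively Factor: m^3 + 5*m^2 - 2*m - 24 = (m - 2)*(m^2 + 7*m + 12) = (m - 2)*(m + 3)*(m + 4)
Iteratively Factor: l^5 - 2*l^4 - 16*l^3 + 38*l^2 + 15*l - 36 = (l + 4)*(l^4 - 6*l^3 + 8*l^2 + 6*l - 9) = (l + 1)*(l + 4)*(l^3 - 7*l^2 + 15*l - 9) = (l - 3)*(l + 1)*(l + 4)*(l^2 - 4*l + 3) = (l - 3)*(l - 1)*(l + 1)*(l + 4)*(l - 3)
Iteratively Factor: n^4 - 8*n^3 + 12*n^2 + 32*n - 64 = (n + 2)*(n^3 - 10*n^2 + 32*n - 32) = (n - 4)*(n + 2)*(n^2 - 6*n + 8) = (n - 4)^2*(n + 2)*(n - 2)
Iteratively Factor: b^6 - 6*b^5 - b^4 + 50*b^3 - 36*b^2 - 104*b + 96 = (b + 2)*(b^5 - 8*b^4 + 15*b^3 + 20*b^2 - 76*b + 48) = (b - 2)*(b + 2)*(b^4 - 6*b^3 + 3*b^2 + 26*b - 24) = (b - 4)*(b - 2)*(b + 2)*(b^3 - 2*b^2 - 5*b + 6) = (b - 4)*(b - 3)*(b - 2)*(b + 2)*(b^2 + b - 2) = (b - 4)*(b - 3)*(b - 2)*(b + 2)^2*(b - 1)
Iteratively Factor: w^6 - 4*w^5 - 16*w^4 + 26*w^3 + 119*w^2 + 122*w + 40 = (w + 1)*(w^5 - 5*w^4 - 11*w^3 + 37*w^2 + 82*w + 40) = (w + 1)*(w + 2)*(w^4 - 7*w^3 + 3*w^2 + 31*w + 20) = (w - 5)*(w + 1)*(w + 2)*(w^3 - 2*w^2 - 7*w - 4) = (w - 5)*(w + 1)^2*(w + 2)*(w^2 - 3*w - 4) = (w - 5)*(w - 4)*(w + 1)^2*(w + 2)*(w + 1)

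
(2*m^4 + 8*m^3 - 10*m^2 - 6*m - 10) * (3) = 6*m^4 + 24*m^3 - 30*m^2 - 18*m - 30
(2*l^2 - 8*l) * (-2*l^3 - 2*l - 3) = -4*l^5 + 16*l^4 - 4*l^3 + 10*l^2 + 24*l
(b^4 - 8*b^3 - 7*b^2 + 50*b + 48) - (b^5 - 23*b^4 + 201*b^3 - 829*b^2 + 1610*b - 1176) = -b^5 + 24*b^4 - 209*b^3 + 822*b^2 - 1560*b + 1224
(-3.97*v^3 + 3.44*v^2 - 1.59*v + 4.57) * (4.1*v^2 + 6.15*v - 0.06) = -16.277*v^5 - 10.3115*v^4 + 14.8752*v^3 + 8.7521*v^2 + 28.2009*v - 0.2742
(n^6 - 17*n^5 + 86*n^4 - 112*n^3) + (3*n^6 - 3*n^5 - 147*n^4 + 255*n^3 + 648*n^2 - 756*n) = 4*n^6 - 20*n^5 - 61*n^4 + 143*n^3 + 648*n^2 - 756*n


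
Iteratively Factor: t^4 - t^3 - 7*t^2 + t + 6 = (t - 3)*(t^3 + 2*t^2 - t - 2) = (t - 3)*(t + 1)*(t^2 + t - 2) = (t - 3)*(t - 1)*(t + 1)*(t + 2)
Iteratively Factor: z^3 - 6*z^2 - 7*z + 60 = (z - 5)*(z^2 - z - 12) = (z - 5)*(z + 3)*(z - 4)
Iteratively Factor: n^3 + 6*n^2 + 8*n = (n + 2)*(n^2 + 4*n) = n*(n + 2)*(n + 4)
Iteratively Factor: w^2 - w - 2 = (w - 2)*(w + 1)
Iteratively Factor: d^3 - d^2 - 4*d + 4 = (d + 2)*(d^2 - 3*d + 2) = (d - 1)*(d + 2)*(d - 2)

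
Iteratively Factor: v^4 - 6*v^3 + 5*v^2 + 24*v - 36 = (v - 3)*(v^3 - 3*v^2 - 4*v + 12) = (v - 3)*(v + 2)*(v^2 - 5*v + 6) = (v - 3)*(v - 2)*(v + 2)*(v - 3)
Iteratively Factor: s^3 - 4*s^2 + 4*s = (s - 2)*(s^2 - 2*s) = (s - 2)^2*(s)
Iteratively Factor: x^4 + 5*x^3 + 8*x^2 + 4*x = (x)*(x^3 + 5*x^2 + 8*x + 4) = x*(x + 2)*(x^2 + 3*x + 2) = x*(x + 2)^2*(x + 1)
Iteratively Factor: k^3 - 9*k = (k - 3)*(k^2 + 3*k) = (k - 3)*(k + 3)*(k)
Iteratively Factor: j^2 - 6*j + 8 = (j - 2)*(j - 4)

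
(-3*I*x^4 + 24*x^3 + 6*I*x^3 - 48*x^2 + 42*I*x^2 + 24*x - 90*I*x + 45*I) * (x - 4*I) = -3*I*x^5 + 12*x^4 + 6*I*x^4 - 24*x^3 - 54*I*x^3 + 192*x^2 + 102*I*x^2 - 360*x - 51*I*x + 180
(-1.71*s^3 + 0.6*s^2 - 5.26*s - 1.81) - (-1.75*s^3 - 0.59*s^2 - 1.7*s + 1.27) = 0.04*s^3 + 1.19*s^2 - 3.56*s - 3.08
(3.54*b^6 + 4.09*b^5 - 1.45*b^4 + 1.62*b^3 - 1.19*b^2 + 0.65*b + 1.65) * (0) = 0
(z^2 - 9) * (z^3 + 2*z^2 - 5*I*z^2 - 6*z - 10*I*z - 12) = z^5 + 2*z^4 - 5*I*z^4 - 15*z^3 - 10*I*z^3 - 30*z^2 + 45*I*z^2 + 54*z + 90*I*z + 108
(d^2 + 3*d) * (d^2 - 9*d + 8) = d^4 - 6*d^3 - 19*d^2 + 24*d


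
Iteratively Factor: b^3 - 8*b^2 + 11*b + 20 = (b - 5)*(b^2 - 3*b - 4) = (b - 5)*(b - 4)*(b + 1)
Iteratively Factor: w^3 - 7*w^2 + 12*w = (w - 3)*(w^2 - 4*w) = (w - 4)*(w - 3)*(w)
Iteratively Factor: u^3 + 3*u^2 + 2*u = (u + 2)*(u^2 + u) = u*(u + 2)*(u + 1)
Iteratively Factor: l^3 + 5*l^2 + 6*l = (l + 2)*(l^2 + 3*l) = (l + 2)*(l + 3)*(l)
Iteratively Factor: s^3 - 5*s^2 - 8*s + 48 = (s - 4)*(s^2 - s - 12) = (s - 4)*(s + 3)*(s - 4)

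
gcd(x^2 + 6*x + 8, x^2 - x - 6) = x + 2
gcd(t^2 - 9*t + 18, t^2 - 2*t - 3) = t - 3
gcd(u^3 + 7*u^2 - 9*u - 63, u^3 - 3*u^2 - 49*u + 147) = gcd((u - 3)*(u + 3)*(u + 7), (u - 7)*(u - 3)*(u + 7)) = u^2 + 4*u - 21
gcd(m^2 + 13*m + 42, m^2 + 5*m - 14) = m + 7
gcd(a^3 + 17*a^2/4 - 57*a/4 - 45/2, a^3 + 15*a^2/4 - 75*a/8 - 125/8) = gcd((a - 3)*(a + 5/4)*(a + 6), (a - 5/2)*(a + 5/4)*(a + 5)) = a + 5/4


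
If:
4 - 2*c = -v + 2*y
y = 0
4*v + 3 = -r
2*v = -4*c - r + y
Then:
No Solution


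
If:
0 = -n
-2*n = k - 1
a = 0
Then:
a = 0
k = 1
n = 0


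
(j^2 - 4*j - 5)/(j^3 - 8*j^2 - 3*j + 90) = (j + 1)/(j^2 - 3*j - 18)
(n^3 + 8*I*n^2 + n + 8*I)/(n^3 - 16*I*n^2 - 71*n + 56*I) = (n^2 + 9*I*n - 8)/(n^2 - 15*I*n - 56)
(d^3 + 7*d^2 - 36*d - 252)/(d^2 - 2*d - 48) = (d^2 + d - 42)/(d - 8)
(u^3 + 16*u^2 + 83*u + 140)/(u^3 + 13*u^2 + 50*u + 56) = (u + 5)/(u + 2)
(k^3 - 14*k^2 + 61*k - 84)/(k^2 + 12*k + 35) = (k^3 - 14*k^2 + 61*k - 84)/(k^2 + 12*k + 35)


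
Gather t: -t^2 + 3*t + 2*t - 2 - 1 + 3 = -t^2 + 5*t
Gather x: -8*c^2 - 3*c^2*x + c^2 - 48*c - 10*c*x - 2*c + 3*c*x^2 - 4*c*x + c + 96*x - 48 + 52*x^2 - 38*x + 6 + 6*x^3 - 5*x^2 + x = -7*c^2 - 49*c + 6*x^3 + x^2*(3*c + 47) + x*(-3*c^2 - 14*c + 59) - 42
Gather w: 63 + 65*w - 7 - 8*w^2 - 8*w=-8*w^2 + 57*w + 56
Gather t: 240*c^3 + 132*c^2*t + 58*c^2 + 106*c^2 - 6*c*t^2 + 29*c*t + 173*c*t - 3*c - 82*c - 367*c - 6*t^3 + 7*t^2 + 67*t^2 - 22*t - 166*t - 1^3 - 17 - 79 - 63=240*c^3 + 164*c^2 - 452*c - 6*t^3 + t^2*(74 - 6*c) + t*(132*c^2 + 202*c - 188) - 160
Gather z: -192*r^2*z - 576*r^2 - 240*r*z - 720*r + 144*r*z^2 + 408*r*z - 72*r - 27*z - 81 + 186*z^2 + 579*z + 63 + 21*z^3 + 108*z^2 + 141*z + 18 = -576*r^2 - 792*r + 21*z^3 + z^2*(144*r + 294) + z*(-192*r^2 + 168*r + 693)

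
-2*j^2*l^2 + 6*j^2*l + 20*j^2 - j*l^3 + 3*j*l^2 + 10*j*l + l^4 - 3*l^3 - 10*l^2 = (-2*j + l)*(j + l)*(l - 5)*(l + 2)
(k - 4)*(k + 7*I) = k^2 - 4*k + 7*I*k - 28*I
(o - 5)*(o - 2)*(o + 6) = o^3 - o^2 - 32*o + 60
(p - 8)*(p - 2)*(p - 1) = p^3 - 11*p^2 + 26*p - 16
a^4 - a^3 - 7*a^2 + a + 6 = (a - 3)*(a - 1)*(a + 1)*(a + 2)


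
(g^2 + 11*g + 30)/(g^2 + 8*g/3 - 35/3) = 3*(g + 6)/(3*g - 7)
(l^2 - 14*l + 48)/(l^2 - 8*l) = (l - 6)/l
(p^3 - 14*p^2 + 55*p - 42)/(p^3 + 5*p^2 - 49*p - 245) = (p^2 - 7*p + 6)/(p^2 + 12*p + 35)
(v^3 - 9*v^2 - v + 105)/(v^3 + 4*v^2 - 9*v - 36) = (v^2 - 12*v + 35)/(v^2 + v - 12)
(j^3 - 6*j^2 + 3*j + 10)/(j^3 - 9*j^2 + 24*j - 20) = (j + 1)/(j - 2)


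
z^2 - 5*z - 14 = (z - 7)*(z + 2)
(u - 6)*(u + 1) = u^2 - 5*u - 6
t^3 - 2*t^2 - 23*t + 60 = (t - 4)*(t - 3)*(t + 5)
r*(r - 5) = r^2 - 5*r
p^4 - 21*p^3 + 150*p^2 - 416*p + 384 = (p - 8)^2*(p - 3)*(p - 2)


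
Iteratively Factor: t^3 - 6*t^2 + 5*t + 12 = (t - 4)*(t^2 - 2*t - 3) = (t - 4)*(t - 3)*(t + 1)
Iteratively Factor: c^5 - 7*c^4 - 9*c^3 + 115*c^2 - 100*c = (c + 4)*(c^4 - 11*c^3 + 35*c^2 - 25*c) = c*(c + 4)*(c^3 - 11*c^2 + 35*c - 25) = c*(c - 1)*(c + 4)*(c^2 - 10*c + 25) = c*(c - 5)*(c - 1)*(c + 4)*(c - 5)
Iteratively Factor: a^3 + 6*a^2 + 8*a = (a)*(a^2 + 6*a + 8) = a*(a + 4)*(a + 2)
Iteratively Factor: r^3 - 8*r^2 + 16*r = (r)*(r^2 - 8*r + 16) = r*(r - 4)*(r - 4)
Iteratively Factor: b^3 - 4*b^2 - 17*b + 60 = (b - 5)*(b^2 + b - 12) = (b - 5)*(b + 4)*(b - 3)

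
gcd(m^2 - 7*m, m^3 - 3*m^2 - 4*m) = m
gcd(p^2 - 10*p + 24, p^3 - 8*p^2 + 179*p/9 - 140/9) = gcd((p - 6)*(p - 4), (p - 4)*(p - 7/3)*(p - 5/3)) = p - 4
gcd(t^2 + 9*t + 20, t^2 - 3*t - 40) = t + 5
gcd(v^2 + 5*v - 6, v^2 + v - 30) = v + 6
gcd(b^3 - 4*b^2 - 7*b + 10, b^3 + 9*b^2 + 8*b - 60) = 1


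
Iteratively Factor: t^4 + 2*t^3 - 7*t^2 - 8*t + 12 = (t - 1)*(t^3 + 3*t^2 - 4*t - 12) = (t - 1)*(t + 2)*(t^2 + t - 6) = (t - 2)*(t - 1)*(t + 2)*(t + 3)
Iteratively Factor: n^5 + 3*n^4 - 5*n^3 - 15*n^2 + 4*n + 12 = (n + 1)*(n^4 + 2*n^3 - 7*n^2 - 8*n + 12) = (n + 1)*(n + 3)*(n^3 - n^2 - 4*n + 4) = (n + 1)*(n + 2)*(n + 3)*(n^2 - 3*n + 2) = (n - 2)*(n + 1)*(n + 2)*(n + 3)*(n - 1)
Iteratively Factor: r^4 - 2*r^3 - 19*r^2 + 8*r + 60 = (r - 2)*(r^3 - 19*r - 30) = (r - 2)*(r + 3)*(r^2 - 3*r - 10) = (r - 2)*(r + 2)*(r + 3)*(r - 5)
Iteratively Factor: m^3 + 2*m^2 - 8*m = (m - 2)*(m^2 + 4*m) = m*(m - 2)*(m + 4)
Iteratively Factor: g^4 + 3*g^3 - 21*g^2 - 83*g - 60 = (g - 5)*(g^3 + 8*g^2 + 19*g + 12) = (g - 5)*(g + 1)*(g^2 + 7*g + 12) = (g - 5)*(g + 1)*(g + 4)*(g + 3)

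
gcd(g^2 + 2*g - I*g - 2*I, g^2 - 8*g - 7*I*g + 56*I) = 1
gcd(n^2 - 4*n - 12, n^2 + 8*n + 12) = n + 2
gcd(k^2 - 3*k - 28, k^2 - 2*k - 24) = k + 4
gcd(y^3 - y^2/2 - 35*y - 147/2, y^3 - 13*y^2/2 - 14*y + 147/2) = y^2 - 7*y/2 - 49/2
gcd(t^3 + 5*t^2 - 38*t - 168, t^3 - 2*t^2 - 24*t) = t^2 - 2*t - 24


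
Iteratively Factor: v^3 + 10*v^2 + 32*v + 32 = (v + 4)*(v^2 + 6*v + 8) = (v + 4)^2*(v + 2)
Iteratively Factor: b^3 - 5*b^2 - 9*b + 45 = (b + 3)*(b^2 - 8*b + 15) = (b - 3)*(b + 3)*(b - 5)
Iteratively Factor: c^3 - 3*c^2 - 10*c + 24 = (c - 4)*(c^2 + c - 6) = (c - 4)*(c + 3)*(c - 2)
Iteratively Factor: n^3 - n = (n - 1)*(n^2 + n) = (n - 1)*(n + 1)*(n)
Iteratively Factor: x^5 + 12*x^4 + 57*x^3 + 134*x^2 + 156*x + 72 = (x + 3)*(x^4 + 9*x^3 + 30*x^2 + 44*x + 24) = (x + 2)*(x + 3)*(x^3 + 7*x^2 + 16*x + 12) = (x + 2)*(x + 3)^2*(x^2 + 4*x + 4) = (x + 2)^2*(x + 3)^2*(x + 2)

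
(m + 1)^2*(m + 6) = m^3 + 8*m^2 + 13*m + 6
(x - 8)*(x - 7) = x^2 - 15*x + 56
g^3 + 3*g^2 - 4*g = g*(g - 1)*(g + 4)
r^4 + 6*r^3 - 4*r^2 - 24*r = r*(r - 2)*(r + 2)*(r + 6)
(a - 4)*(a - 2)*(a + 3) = a^3 - 3*a^2 - 10*a + 24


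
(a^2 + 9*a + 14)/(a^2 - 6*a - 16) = (a + 7)/(a - 8)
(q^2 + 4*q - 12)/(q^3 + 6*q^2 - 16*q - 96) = (q - 2)/(q^2 - 16)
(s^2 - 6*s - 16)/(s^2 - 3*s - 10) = (s - 8)/(s - 5)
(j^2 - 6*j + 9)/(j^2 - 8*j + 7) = (j^2 - 6*j + 9)/(j^2 - 8*j + 7)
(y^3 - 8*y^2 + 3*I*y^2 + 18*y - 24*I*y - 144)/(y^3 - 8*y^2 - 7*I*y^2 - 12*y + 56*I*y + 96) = (y + 6*I)/(y - 4*I)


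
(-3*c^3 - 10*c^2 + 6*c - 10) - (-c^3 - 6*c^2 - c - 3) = -2*c^3 - 4*c^2 + 7*c - 7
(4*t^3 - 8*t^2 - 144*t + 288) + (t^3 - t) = 5*t^3 - 8*t^2 - 145*t + 288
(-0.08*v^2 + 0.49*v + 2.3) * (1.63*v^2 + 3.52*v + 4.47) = -0.1304*v^4 + 0.5171*v^3 + 5.1162*v^2 + 10.2863*v + 10.281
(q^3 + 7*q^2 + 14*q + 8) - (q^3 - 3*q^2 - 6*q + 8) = 10*q^2 + 20*q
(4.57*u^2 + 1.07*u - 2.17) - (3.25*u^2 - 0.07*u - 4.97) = 1.32*u^2 + 1.14*u + 2.8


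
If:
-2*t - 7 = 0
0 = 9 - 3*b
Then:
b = 3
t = -7/2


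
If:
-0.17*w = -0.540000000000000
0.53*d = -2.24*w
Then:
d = -13.43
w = 3.18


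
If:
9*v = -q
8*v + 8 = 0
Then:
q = 9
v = -1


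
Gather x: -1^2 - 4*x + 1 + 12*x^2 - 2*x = 12*x^2 - 6*x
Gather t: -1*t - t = -2*t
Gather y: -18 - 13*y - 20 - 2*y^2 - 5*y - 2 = -2*y^2 - 18*y - 40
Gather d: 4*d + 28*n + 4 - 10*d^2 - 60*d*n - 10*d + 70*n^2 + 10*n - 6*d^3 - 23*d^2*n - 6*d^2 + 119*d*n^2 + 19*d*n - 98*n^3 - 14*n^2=-6*d^3 + d^2*(-23*n - 16) + d*(119*n^2 - 41*n - 6) - 98*n^3 + 56*n^2 + 38*n + 4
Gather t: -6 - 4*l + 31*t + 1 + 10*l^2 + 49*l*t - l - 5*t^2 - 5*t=10*l^2 - 5*l - 5*t^2 + t*(49*l + 26) - 5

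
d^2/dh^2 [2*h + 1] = 0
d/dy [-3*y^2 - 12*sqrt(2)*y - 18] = -6*y - 12*sqrt(2)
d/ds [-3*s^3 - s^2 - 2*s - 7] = -9*s^2 - 2*s - 2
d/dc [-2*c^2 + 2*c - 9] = 2 - 4*c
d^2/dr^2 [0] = 0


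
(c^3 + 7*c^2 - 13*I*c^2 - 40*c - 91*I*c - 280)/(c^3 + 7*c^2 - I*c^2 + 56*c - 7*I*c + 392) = (c - 5*I)/(c + 7*I)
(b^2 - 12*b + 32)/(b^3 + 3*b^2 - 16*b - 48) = (b - 8)/(b^2 + 7*b + 12)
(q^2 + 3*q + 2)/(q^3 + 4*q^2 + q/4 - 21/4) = 4*(q^2 + 3*q + 2)/(4*q^3 + 16*q^2 + q - 21)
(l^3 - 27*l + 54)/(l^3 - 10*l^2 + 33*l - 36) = (l + 6)/(l - 4)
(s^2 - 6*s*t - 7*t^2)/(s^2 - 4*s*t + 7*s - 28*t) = (s^2 - 6*s*t - 7*t^2)/(s^2 - 4*s*t + 7*s - 28*t)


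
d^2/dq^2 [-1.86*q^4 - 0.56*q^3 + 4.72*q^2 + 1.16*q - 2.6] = -22.32*q^2 - 3.36*q + 9.44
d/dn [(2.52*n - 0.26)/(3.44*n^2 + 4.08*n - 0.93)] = (-8.6688*n^2 + 1.7888*n - 1.2828)/(11.8336*n^4 + 28.0704*n^3 + 10.248*n^2 - 7.5888*n + 0.8649)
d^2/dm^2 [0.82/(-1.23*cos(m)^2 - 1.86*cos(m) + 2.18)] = (4.962312*(1 - cos(m)^2)^2 + 5.627988*cos(m)^3 + 14.11302*cos(m)^2 - 7.93104*cos(m) - 15.033552)/(1.23*cos(m)^2 + 1.86*cos(m) - 2.18)^3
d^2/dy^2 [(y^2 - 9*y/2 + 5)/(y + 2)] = 36/(y^3 + 6*y^2 + 12*y + 8)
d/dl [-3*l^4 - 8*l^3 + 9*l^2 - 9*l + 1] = -12*l^3 - 24*l^2 + 18*l - 9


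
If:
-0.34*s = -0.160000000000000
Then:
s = 0.47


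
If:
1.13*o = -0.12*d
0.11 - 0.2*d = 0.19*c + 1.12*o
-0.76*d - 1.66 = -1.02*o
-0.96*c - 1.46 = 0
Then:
No Solution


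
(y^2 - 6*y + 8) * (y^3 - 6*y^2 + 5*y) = y^5 - 12*y^4 + 49*y^3 - 78*y^2 + 40*y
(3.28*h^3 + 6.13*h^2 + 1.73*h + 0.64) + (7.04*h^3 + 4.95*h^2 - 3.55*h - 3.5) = 10.32*h^3 + 11.08*h^2 - 1.82*h - 2.86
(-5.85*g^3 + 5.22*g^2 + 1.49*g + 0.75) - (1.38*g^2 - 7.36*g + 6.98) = -5.85*g^3 + 3.84*g^2 + 8.85*g - 6.23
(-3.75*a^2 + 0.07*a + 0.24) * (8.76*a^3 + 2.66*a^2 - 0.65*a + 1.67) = -32.85*a^5 - 9.3618*a^4 + 4.7261*a^3 - 5.6696*a^2 - 0.0391*a + 0.4008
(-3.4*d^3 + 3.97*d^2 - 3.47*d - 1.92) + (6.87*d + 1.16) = -3.4*d^3 + 3.97*d^2 + 3.4*d - 0.76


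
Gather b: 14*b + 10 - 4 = 14*b + 6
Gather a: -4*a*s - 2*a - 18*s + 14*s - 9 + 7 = a*(-4*s - 2) - 4*s - 2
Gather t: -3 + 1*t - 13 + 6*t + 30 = 7*t + 14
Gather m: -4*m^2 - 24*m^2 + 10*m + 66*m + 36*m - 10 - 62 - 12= -28*m^2 + 112*m - 84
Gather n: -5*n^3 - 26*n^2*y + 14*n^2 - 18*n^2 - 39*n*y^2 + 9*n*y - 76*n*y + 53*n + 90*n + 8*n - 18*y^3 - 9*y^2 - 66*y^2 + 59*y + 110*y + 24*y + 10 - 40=-5*n^3 + n^2*(-26*y - 4) + n*(-39*y^2 - 67*y + 151) - 18*y^3 - 75*y^2 + 193*y - 30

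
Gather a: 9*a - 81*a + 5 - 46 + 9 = -72*a - 32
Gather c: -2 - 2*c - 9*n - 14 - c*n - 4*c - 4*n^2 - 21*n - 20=c*(-n - 6) - 4*n^2 - 30*n - 36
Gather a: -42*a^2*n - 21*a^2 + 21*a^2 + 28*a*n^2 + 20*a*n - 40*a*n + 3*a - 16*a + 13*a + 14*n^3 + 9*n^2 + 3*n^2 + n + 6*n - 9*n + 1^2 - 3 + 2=-42*a^2*n + a*(28*n^2 - 20*n) + 14*n^3 + 12*n^2 - 2*n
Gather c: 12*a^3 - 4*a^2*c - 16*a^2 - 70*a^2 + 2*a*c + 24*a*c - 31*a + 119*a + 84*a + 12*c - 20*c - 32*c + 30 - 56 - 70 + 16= 12*a^3 - 86*a^2 + 172*a + c*(-4*a^2 + 26*a - 40) - 80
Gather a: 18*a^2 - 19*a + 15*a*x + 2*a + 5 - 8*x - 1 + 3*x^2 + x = 18*a^2 + a*(15*x - 17) + 3*x^2 - 7*x + 4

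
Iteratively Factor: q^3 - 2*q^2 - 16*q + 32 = (q - 4)*(q^2 + 2*q - 8) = (q - 4)*(q + 4)*(q - 2)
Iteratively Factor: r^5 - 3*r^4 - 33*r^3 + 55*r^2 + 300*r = (r + 3)*(r^4 - 6*r^3 - 15*r^2 + 100*r) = (r - 5)*(r + 3)*(r^3 - r^2 - 20*r) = (r - 5)^2*(r + 3)*(r^2 + 4*r) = (r - 5)^2*(r + 3)*(r + 4)*(r)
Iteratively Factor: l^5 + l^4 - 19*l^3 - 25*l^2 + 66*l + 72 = (l - 4)*(l^4 + 5*l^3 + l^2 - 21*l - 18) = (l - 4)*(l - 2)*(l^3 + 7*l^2 + 15*l + 9) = (l - 4)*(l - 2)*(l + 3)*(l^2 + 4*l + 3) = (l - 4)*(l - 2)*(l + 1)*(l + 3)*(l + 3)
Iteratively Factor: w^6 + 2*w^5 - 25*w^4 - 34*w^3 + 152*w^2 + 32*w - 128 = (w + 4)*(w^5 - 2*w^4 - 17*w^3 + 34*w^2 + 16*w - 32) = (w + 4)^2*(w^4 - 6*w^3 + 7*w^2 + 6*w - 8) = (w - 2)*(w + 4)^2*(w^3 - 4*w^2 - w + 4) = (w - 2)*(w + 1)*(w + 4)^2*(w^2 - 5*w + 4) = (w - 4)*(w - 2)*(w + 1)*(w + 4)^2*(w - 1)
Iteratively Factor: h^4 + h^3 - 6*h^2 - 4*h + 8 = (h - 1)*(h^3 + 2*h^2 - 4*h - 8) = (h - 1)*(h + 2)*(h^2 - 4) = (h - 1)*(h + 2)^2*(h - 2)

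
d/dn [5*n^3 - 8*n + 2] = 15*n^2 - 8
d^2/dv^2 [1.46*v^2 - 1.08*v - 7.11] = 2.92000000000000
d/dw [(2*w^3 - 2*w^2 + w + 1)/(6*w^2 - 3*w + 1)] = 2*(6*w^4 - 6*w^3 + 3*w^2 - 8*w + 2)/(36*w^4 - 36*w^3 + 21*w^2 - 6*w + 1)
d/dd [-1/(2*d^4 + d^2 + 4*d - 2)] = 2*(4*d^3 + d + 2)/(2*d^4 + d^2 + 4*d - 2)^2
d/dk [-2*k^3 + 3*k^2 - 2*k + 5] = -6*k^2 + 6*k - 2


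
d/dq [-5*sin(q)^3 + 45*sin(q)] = 15*(cos(q)^2 + 2)*cos(q)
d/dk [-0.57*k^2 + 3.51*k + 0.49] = 3.51 - 1.14*k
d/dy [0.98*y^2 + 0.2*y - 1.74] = 1.96*y + 0.2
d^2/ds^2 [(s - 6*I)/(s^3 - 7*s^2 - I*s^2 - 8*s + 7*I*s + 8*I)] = 2*((s - 6*I)*(-3*s^2 + 14*s + 2*I*s + 8 - 7*I)^2 + (-3*s^2 + 14*s + 2*I*s + (s - 6*I)*(-3*s + 7 + I) + 8 - 7*I)*(s^3 - 7*s^2 - I*s^2 - 8*s + 7*I*s + 8*I))/(s^3 - 7*s^2 - I*s^2 - 8*s + 7*I*s + 8*I)^3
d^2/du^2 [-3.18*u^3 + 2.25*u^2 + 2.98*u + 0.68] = 4.5 - 19.08*u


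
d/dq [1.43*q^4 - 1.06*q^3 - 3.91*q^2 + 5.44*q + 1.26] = 5.72*q^3 - 3.18*q^2 - 7.82*q + 5.44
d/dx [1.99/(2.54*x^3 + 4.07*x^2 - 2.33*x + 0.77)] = (-15.1638*x^2 - 16.1986*x + 4.6367)/(2.54*x^3 + 4.07*x^2 - 2.33*x + 0.77)^2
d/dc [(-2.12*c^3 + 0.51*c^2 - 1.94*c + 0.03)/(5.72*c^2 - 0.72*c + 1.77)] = (-12.1264*c^4 + 3.0528*c^3 - 0.5276*c^2 + 1.4622*c - 3.4122)/(32.7184*c^4 - 8.2368*c^3 + 20.7672*c^2 - 2.5488*c + 3.1329)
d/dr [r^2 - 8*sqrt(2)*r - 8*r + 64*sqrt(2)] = 2*r - 8*sqrt(2) - 8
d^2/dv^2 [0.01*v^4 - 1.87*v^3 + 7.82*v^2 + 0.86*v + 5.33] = 0.12*v^2 - 11.22*v + 15.64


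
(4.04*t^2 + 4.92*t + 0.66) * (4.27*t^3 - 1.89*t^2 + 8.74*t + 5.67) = 17.2508*t^5 + 13.3728*t^4 + 28.829*t^3 + 64.6602*t^2 + 33.6648*t + 3.7422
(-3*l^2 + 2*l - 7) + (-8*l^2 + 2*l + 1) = -11*l^2 + 4*l - 6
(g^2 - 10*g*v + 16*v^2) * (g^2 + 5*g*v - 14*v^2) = g^4 - 5*g^3*v - 48*g^2*v^2 + 220*g*v^3 - 224*v^4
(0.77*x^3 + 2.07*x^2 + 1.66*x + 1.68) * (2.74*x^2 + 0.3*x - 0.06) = 2.1098*x^5 + 5.9028*x^4 + 5.1232*x^3 + 4.977*x^2 + 0.4044*x - 0.1008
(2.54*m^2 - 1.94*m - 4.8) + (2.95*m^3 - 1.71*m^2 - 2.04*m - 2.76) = 2.95*m^3 + 0.83*m^2 - 3.98*m - 7.56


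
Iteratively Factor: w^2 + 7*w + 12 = (w + 3)*(w + 4)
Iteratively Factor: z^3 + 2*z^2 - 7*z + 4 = (z + 4)*(z^2 - 2*z + 1) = (z - 1)*(z + 4)*(z - 1)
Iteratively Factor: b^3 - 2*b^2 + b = (b - 1)*(b^2 - b) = b*(b - 1)*(b - 1)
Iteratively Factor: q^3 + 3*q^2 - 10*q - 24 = (q - 3)*(q^2 + 6*q + 8) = (q - 3)*(q + 4)*(q + 2)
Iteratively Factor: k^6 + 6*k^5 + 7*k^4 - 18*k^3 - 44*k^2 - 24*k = (k)*(k^5 + 6*k^4 + 7*k^3 - 18*k^2 - 44*k - 24) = k*(k + 3)*(k^4 + 3*k^3 - 2*k^2 - 12*k - 8) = k*(k + 2)*(k + 3)*(k^3 + k^2 - 4*k - 4) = k*(k + 2)^2*(k + 3)*(k^2 - k - 2) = k*(k + 1)*(k + 2)^2*(k + 3)*(k - 2)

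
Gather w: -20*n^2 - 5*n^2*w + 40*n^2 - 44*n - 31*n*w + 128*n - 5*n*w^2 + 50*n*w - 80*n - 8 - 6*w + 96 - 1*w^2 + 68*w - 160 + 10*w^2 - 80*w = 20*n^2 + 4*n + w^2*(9 - 5*n) + w*(-5*n^2 + 19*n - 18) - 72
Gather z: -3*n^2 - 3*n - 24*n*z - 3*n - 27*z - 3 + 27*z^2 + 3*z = -3*n^2 - 6*n + 27*z^2 + z*(-24*n - 24) - 3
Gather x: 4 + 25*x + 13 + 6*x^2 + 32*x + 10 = 6*x^2 + 57*x + 27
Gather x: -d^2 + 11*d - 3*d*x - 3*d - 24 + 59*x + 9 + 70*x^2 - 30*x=-d^2 + 8*d + 70*x^2 + x*(29 - 3*d) - 15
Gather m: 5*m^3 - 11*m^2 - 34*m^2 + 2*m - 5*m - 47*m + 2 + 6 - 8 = 5*m^3 - 45*m^2 - 50*m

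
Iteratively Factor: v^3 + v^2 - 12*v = (v)*(v^2 + v - 12) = v*(v + 4)*(v - 3)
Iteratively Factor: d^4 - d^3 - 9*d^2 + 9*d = (d - 1)*(d^3 - 9*d) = (d - 3)*(d - 1)*(d^2 + 3*d) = d*(d - 3)*(d - 1)*(d + 3)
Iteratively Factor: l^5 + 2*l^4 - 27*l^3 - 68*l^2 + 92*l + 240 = (l + 2)*(l^4 - 27*l^2 - 14*l + 120) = (l + 2)*(l + 3)*(l^3 - 3*l^2 - 18*l + 40) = (l + 2)*(l + 3)*(l + 4)*(l^2 - 7*l + 10) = (l - 2)*(l + 2)*(l + 3)*(l + 4)*(l - 5)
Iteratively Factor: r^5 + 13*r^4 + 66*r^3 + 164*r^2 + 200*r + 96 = (r + 4)*(r^4 + 9*r^3 + 30*r^2 + 44*r + 24) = (r + 2)*(r + 4)*(r^3 + 7*r^2 + 16*r + 12) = (r + 2)*(r + 3)*(r + 4)*(r^2 + 4*r + 4) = (r + 2)^2*(r + 3)*(r + 4)*(r + 2)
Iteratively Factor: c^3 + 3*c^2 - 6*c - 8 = (c + 1)*(c^2 + 2*c - 8) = (c + 1)*(c + 4)*(c - 2)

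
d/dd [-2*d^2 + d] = 1 - 4*d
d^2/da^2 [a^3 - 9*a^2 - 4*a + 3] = 6*a - 18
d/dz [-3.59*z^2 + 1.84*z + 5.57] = 1.84 - 7.18*z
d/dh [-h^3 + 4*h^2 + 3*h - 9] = -3*h^2 + 8*h + 3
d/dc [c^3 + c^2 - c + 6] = 3*c^2 + 2*c - 1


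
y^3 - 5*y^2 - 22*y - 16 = (y - 8)*(y + 1)*(y + 2)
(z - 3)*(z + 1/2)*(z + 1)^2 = z^4 - z^3/2 - 11*z^2/2 - 11*z/2 - 3/2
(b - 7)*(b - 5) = b^2 - 12*b + 35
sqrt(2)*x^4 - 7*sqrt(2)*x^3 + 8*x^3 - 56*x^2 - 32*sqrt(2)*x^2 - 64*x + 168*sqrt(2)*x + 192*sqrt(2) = (x - 8)*(x - 2*sqrt(2))*(x + 6*sqrt(2))*(sqrt(2)*x + sqrt(2))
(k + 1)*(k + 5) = k^2 + 6*k + 5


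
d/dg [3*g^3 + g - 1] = 9*g^2 + 1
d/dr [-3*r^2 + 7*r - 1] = 7 - 6*r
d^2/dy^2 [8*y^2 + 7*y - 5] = 16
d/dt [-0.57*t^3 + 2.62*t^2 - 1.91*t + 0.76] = -1.71*t^2 + 5.24*t - 1.91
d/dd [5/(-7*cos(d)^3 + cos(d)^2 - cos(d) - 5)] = 5*(-21*cos(d)^2 + 2*cos(d) - 1)*sin(d)/(7*cos(d)^3 - cos(d)^2 + cos(d) + 5)^2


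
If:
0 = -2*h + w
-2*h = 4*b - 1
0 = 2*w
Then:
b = 1/4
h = 0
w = 0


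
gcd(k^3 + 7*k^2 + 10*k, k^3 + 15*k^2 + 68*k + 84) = k + 2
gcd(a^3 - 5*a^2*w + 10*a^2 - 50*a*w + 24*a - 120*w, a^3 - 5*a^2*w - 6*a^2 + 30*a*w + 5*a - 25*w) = -a + 5*w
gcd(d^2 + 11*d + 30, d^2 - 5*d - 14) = 1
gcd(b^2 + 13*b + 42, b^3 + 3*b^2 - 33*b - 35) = b + 7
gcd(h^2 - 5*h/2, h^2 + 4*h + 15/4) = 1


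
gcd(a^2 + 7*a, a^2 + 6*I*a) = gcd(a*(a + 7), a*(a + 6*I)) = a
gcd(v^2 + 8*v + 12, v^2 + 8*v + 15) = 1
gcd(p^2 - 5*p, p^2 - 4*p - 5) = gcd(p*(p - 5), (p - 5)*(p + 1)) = p - 5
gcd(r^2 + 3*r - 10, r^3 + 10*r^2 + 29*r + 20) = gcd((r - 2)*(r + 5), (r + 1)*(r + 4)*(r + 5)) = r + 5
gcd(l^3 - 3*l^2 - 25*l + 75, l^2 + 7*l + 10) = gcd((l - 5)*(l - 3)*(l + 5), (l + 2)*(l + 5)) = l + 5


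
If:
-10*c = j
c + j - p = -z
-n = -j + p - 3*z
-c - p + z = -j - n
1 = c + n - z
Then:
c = 2/3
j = -20/3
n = 4/3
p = -5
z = 1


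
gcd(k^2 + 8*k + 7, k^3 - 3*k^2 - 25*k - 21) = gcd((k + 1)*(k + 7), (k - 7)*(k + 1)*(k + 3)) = k + 1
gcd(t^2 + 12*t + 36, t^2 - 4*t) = 1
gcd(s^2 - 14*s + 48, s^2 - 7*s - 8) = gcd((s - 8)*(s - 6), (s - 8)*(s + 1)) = s - 8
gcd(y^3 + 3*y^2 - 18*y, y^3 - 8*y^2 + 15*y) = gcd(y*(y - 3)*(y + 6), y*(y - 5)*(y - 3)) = y^2 - 3*y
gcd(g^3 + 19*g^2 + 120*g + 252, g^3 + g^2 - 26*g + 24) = g + 6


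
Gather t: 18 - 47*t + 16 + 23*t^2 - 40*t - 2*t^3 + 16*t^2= -2*t^3 + 39*t^2 - 87*t + 34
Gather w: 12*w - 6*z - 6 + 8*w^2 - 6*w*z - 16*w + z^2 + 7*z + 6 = 8*w^2 + w*(-6*z - 4) + z^2 + z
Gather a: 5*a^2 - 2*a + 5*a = 5*a^2 + 3*a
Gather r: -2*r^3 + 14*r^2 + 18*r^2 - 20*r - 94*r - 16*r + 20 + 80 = -2*r^3 + 32*r^2 - 130*r + 100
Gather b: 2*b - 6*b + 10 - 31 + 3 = -4*b - 18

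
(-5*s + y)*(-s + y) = 5*s^2 - 6*s*y + y^2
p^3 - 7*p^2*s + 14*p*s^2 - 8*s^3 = (p - 4*s)*(p - 2*s)*(p - s)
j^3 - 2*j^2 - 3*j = j*(j - 3)*(j + 1)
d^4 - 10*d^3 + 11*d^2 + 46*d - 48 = (d - 8)*(d - 3)*(d - 1)*(d + 2)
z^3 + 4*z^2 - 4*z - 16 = (z - 2)*(z + 2)*(z + 4)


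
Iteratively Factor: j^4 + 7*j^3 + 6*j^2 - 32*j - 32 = (j + 4)*(j^3 + 3*j^2 - 6*j - 8) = (j + 1)*(j + 4)*(j^2 + 2*j - 8) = (j + 1)*(j + 4)^2*(j - 2)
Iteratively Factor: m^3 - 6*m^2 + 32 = (m - 4)*(m^2 - 2*m - 8) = (m - 4)*(m + 2)*(m - 4)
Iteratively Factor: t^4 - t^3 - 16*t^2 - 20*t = (t + 2)*(t^3 - 3*t^2 - 10*t) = (t + 2)^2*(t^2 - 5*t) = t*(t + 2)^2*(t - 5)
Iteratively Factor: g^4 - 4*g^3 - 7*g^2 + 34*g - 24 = (g - 1)*(g^3 - 3*g^2 - 10*g + 24) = (g - 1)*(g + 3)*(g^2 - 6*g + 8) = (g - 4)*(g - 1)*(g + 3)*(g - 2)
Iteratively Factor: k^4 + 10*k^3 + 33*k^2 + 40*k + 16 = (k + 4)*(k^3 + 6*k^2 + 9*k + 4) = (k + 1)*(k + 4)*(k^2 + 5*k + 4) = (k + 1)^2*(k + 4)*(k + 4)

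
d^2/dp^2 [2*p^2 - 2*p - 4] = 4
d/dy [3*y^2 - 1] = 6*y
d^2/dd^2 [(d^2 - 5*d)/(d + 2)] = 28/(d^3 + 6*d^2 + 12*d + 8)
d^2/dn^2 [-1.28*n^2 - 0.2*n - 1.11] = -2.56000000000000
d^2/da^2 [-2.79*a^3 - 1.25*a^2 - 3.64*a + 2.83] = -16.74*a - 2.5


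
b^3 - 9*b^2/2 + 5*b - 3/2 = (b - 3)*(b - 1)*(b - 1/2)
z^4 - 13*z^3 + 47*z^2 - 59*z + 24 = (z - 8)*(z - 3)*(z - 1)^2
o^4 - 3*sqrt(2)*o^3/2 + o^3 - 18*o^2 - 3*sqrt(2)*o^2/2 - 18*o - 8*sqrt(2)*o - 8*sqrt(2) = (o + 1)*(o - 4*sqrt(2))*(o + sqrt(2)/2)*(o + 2*sqrt(2))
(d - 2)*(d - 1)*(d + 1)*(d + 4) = d^4 + 2*d^3 - 9*d^2 - 2*d + 8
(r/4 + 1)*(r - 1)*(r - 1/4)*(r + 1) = r^4/4 + 15*r^3/16 - r^2/2 - 15*r/16 + 1/4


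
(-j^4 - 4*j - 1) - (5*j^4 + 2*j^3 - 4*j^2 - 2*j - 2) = -6*j^4 - 2*j^3 + 4*j^2 - 2*j + 1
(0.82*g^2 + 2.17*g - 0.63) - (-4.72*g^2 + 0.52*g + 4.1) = 5.54*g^2 + 1.65*g - 4.73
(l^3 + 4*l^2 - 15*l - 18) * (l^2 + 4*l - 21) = l^5 + 8*l^4 - 20*l^3 - 162*l^2 + 243*l + 378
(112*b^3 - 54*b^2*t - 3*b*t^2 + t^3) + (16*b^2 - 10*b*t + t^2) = 112*b^3 - 54*b^2*t + 16*b^2 - 3*b*t^2 - 10*b*t + t^3 + t^2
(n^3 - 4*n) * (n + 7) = n^4 + 7*n^3 - 4*n^2 - 28*n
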